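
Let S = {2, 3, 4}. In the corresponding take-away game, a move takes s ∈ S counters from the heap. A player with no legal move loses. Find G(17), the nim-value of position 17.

2

n :  0  1  2  3  4  5  6  7  8  9 10 11 12 13 14 15 16 17
G :  0  0  1  1  2  2  0  0  1  1  2  2  0  0  1  1  2  2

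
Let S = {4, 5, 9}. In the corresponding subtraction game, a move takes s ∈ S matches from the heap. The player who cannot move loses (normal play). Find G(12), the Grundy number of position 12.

3

G(0) = 0
G(1) = mex{} = 0
G(2) = mex{} = 0
G(3) = mex{} = 0
G(4) = mex{0} = 1
G(5) = mex{0,0} = 1
G(6) = mex{0,0} = 1
G(7) = mex{0,0} = 1
G(8) = mex{1,0} = 2
G(9) = mex{1,1,0} = 2
G(10) = mex{1,1,0} = 2
G(11) = mex{1,1,0} = 2
G(12) = mex{2,1,0} = 3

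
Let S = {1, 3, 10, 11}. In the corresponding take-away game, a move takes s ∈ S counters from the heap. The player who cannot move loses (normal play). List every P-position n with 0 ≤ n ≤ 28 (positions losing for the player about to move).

n :  0  1  2  3  4  5  6  7  8  9 10 11 12 13 14 15 16 17 18 19 20 21 22 23 24 25 26 27 28
G :  0  1  0  1  0  1  0  1  0  1  2  3  2  3  2  3  2  3  2  3  0  1  0  1  0  1  0  1  0
P-positions are exactly the n with G(n) = 0.

0, 2, 4, 6, 8, 20, 22, 24, 26, 28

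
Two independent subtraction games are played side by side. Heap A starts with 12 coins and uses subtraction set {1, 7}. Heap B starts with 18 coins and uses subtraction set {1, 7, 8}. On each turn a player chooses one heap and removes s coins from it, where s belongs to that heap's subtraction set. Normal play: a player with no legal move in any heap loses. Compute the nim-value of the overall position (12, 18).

Heap A, S = {1, 7}:
G(0) = 0
G(1) = mex{0} = 1
G(2) = mex{1} = 0
G(3) = mex{0} = 1
G(4) = mex{1} = 0
G(5) = mex{0} = 1
G(6) = mex{1} = 0
G(7) = mex{0,0} = 1
G(8) = mex{1,1} = 0
G(9) = mex{0,0} = 1
G(10) = mex{1,1} = 0
G(11) = mex{0,0} = 1
G(12) = mex{1,1} = 0
G_A(12) = 0.
Heap B, S = {1, 7, 8}:
n :  0  1  2  3  4  5  6  7  8  9 10 11 12 13 14 15 16 17 18
G :  0  1  0  1  0  1  0  1  2  3  2  3  2  3  2  0  1  0  1
G_B(18) = 1.
Combined Grundy value = 0 ⊕ 1 = 1.

1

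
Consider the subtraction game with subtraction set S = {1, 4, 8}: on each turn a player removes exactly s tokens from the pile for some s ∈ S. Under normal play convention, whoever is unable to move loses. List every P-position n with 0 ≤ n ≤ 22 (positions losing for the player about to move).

G(0) = 0
G(1) = mex{0} = 1
G(2) = mex{1} = 0
G(3) = mex{0} = 1
G(4) = mex{1,0} = 2
G(5) = mex{2,1} = 0
G(6) = mex{0,0} = 1
G(7) = mex{1,1} = 0
G(8) = mex{0,2,0} = 1
G(9) = mex{1,0,1} = 2
G(10) = mex{2,1,0} = 3
G(11) = mex{3,0,1} = 2
G(12) = mex{2,1,2} = 0
G(13) = mex{0,2,0} = 1
G(14) = mex{1,3,1} = 0
G(15) = mex{0,2,0} = 1
G(16) = mex{1,0,1} = 2
G(17) = mex{2,1,2} = 0
G(18) = mex{0,0,3} = 1
G(19) = mex{1,1,2} = 0
G(20) = mex{0,2,0} = 1
G(21) = mex{1,0,1} = 2
G(22) = mex{2,1,0} = 3
P-positions are exactly the n with G(n) = 0.

0, 2, 5, 7, 12, 14, 17, 19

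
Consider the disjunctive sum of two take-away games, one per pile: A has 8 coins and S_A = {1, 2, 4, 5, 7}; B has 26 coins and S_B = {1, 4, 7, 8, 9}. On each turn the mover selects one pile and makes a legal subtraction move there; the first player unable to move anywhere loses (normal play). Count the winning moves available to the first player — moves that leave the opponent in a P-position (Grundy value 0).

Pile A, S = {1, 2, 4, 5, 7}:
G(0) = 0
G(1) = mex{0} = 1
G(2) = mex{1,0} = 2
G(3) = mex{2,1} = 0
G(4) = mex{0,2,0} = 1
G(5) = mex{1,0,1,0} = 2
G(6) = mex{2,1,2,1} = 0
G(7) = mex{0,2,0,2,0} = 1
G(8) = mex{1,0,1,0,1} = 2
G_A(8) = 2.
Pile B, S = {1, 4, 7, 8, 9}:
G(0) = 0
G(1) = mex{0} = 1
G(2) = mex{1} = 0
G(3) = mex{0} = 1
G(4) = mex{1,0} = 2
G(5) = mex{2,1} = 0
G(6) = mex{0,0} = 1
G(7) = mex{1,1,0} = 2
G(8) = mex{2,2,1,0} = 3
G(9) = mex{3,0,0,1,0} = 2
G(10) = mex{2,1,1,0,1} = 3
G(11) = mex{3,2,2,1,0} = 4
G(12) = mex{4,3,0,2,1} = 5
G(13) = mex{5,2,1,0,2} = 3
G(14) = mex{3,3,2,1,0} = 4
G(15) = mex{4,4,3,2,1} = 0
G(16) = mex{0,5,2,3,2} = 1
G(17) = mex{1,3,3,2,3} = 0
G(18) = mex{0,4,4,3,2} = 1
G(19) = mex{1,0,5,4,3} = 2
G(20) = mex{2,1,3,5,4} = 0
G(21) = mex{0,0,4,3,5} = 1
G(22) = mex{1,1,0,4,3} = 2
G(23) = mex{2,2,1,0,4} = 3
G(24) = mex{3,0,0,1,0} = 2
G(25) = mex{2,1,1,0,1} = 3
G(26) = mex{3,2,2,1,0} = 4
G_B(26) = 4.
Combined Grundy value = 2 ⊕ 4 = 6.
A winning move leaves total XOR = 0, i.e. changes one component's Grundy value g to g ⊕ X where X is the current total.
Pile A: need g' = 2⊕6 = 4. Options: 8−1→G=1, 8−2→G=0, 8−4→G=1, 8−5→G=0, 8−7→G=1. Hits: 0.
Pile B: need g' = 4⊕6 = 2. Options: 26−1→G=3, 26−4→G=2, 26−7→G=2, 26−8→G=1, 26−9→G=0. Hits: 2.

2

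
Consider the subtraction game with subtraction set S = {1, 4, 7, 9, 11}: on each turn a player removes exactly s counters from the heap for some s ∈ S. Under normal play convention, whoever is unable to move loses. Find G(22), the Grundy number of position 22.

n :  0  1  2  3  4  5  6  7  8  9 10 11 12 13 14 15 16 17 18 19 20 21 22
G :  0  1  0  1  2  0  1  2  0  1  0  1  2  3  4  3  4  2  0  1  0  1  2

2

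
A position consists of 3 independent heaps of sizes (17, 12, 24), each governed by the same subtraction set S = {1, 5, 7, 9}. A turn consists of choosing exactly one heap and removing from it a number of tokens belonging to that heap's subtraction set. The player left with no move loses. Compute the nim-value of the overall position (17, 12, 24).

1

All heaps use S = {1, 5, 7, 9}:
G(0) = 0
G(1) = mex{0} = 1
G(2) = mex{1} = 0
G(3) = mex{0} = 1
G(4) = mex{1} = 0
G(5) = mex{0,0} = 1
G(6) = mex{1,1} = 0
G(7) = mex{0,0,0} = 1
G(8) = mex{1,1,1} = 0
G(9) = mex{0,0,0,0} = 1
G(10) = mex{1,1,1,1} = 0
G(11) = mex{0,0,0,0} = 1
G(12) = mex{1,1,1,1} = 0
G(13) = mex{0,0,0,0} = 1
G(14) = mex{1,1,1,1} = 0
G(15) = mex{0,0,0,0} = 1
G(16) = mex{1,1,1,1} = 0
G(17) = mex{0,0,0,0} = 1
G(18) = mex{1,1,1,1} = 0
G(19) = mex{0,0,0,0} = 1
G(20) = mex{1,1,1,1} = 0
G(21) = mex{0,0,0,0} = 1
G(22) = mex{1,1,1,1} = 0
G(23) = mex{0,0,0,0} = 1
G(24) = mex{1,1,1,1} = 0
Heap A: G(17) = 1.
Heap B: G(12) = 0.
Heap C: G(24) = 0.
Combined Grundy value = 1 ⊕ 0 ⊕ 0 = 1.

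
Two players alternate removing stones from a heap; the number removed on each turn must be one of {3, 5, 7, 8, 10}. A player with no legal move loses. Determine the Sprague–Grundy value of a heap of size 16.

1

n :  0  1  2  3  4  5  6  7  8  9 10 11 12 13 14 15 16
G :  0  0  0  1  1  1  2  2  2  3  3  3  4  0  0  0  1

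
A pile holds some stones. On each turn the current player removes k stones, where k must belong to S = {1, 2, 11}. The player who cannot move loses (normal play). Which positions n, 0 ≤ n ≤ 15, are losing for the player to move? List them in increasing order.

0, 3, 6, 9, 12, 15

G(0) = 0
G(1) = mex{0} = 1
G(2) = mex{1,0} = 2
G(3) = mex{2,1} = 0
G(4) = mex{0,2} = 1
G(5) = mex{1,0} = 2
G(6) = mex{2,1} = 0
G(7) = mex{0,2} = 1
G(8) = mex{1,0} = 2
G(9) = mex{2,1} = 0
G(10) = mex{0,2} = 1
G(11) = mex{1,0,0} = 2
G(12) = mex{2,1,1} = 0
G(13) = mex{0,2,2} = 1
G(14) = mex{1,0,0} = 2
G(15) = mex{2,1,1} = 0
P-positions are exactly the n with G(n) = 0.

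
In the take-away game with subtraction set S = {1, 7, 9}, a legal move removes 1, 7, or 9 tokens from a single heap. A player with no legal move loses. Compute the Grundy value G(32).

G(0) = 0
G(1) = mex{0} = 1
G(2) = mex{1} = 0
G(3) = mex{0} = 1
G(4) = mex{1} = 0
G(5) = mex{0} = 1
G(6) = mex{1} = 0
G(7) = mex{0,0} = 1
G(8) = mex{1,1} = 0
G(9) = mex{0,0,0} = 1
G(10) = mex{1,1,1} = 0
G(11) = mex{0,0,0} = 1
G(12) = mex{1,1,1} = 0
G(13) = mex{0,0,0} = 1
G(14) = mex{1,1,1} = 0
G(15) = mex{0,0,0} = 1
G(16) = mex{1,1,1} = 0
G(17) = mex{0,0,0} = 1
G(18) = mex{1,1,1} = 0
G(19) = mex{0,0,0} = 1
G(20) = mex{1,1,1} = 0
G(21) = mex{0,0,0} = 1
G(22) = mex{1,1,1} = 0
G(23) = mex{0,0,0} = 1
G(24) = mex{1,1,1} = 0
G(25) = mex{0,0,0} = 1
G(26) = mex{1,1,1} = 0
G(27) = mex{0,0,0} = 1
G(28) = mex{1,1,1} = 0
G(29) = mex{0,0,0} = 1
G(30) = mex{1,1,1} = 0
G(31) = mex{0,0,0} = 1
G(32) = mex{1,1,1} = 0

0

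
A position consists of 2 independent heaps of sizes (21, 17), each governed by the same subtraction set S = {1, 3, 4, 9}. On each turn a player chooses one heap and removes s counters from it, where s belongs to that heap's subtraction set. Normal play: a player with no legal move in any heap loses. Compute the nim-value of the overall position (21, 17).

All heaps use S = {1, 3, 4, 9}:
G(0) = 0
G(1) = mex{0} = 1
G(2) = mex{1} = 0
G(3) = mex{0,0} = 1
G(4) = mex{1,1,0} = 2
G(5) = mex{2,0,1} = 3
G(6) = mex{3,1,0} = 2
G(7) = mex{2,2,1} = 0
G(8) = mex{0,3,2} = 1
G(9) = mex{1,2,3,0} = 4
G(10) = mex{4,0,2,1} = 3
G(11) = mex{3,1,0,0} = 2
G(12) = mex{2,4,1,1} = 0
G(13) = mex{0,3,4,2} = 1
G(14) = mex{1,2,3,3} = 0
G(15) = mex{0,0,2,2} = 1
G(16) = mex{1,1,0,0} = 2
G(17) = mex{2,0,1,1} = 3
G(18) = mex{3,1,0,4} = 2
G(19) = mex{2,2,1,3} = 0
G(20) = mex{0,3,2,2} = 1
G(21) = mex{1,2,3,0} = 4
Heap A: G(21) = 4.
Heap B: G(17) = 3.
Combined Grundy value = 4 ⊕ 3 = 7.

7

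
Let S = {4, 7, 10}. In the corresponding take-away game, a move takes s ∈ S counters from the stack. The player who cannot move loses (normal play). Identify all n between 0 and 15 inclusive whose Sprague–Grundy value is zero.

G(0) = 0
G(1) = mex{} = 0
G(2) = mex{} = 0
G(3) = mex{} = 0
G(4) = mex{0} = 1
G(5) = mex{0} = 1
G(6) = mex{0} = 1
G(7) = mex{0,0} = 1
G(8) = mex{1,0} = 2
G(9) = mex{1,0} = 2
G(10) = mex{1,0,0} = 2
G(11) = mex{1,1,0} = 2
G(12) = mex{2,1,0} = 3
G(13) = mex{2,1,0} = 3
G(14) = mex{2,1,1} = 0
G(15) = mex{2,2,1} = 0
P-positions are exactly the n with G(n) = 0.

0, 1, 2, 3, 14, 15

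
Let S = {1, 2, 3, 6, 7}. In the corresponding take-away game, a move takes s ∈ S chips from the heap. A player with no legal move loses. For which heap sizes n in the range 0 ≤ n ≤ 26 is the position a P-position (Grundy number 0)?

G(0) = 0
G(1) = mex{0} = 1
G(2) = mex{1,0} = 2
G(3) = mex{2,1,0} = 3
G(4) = mex{3,2,1} = 0
G(5) = mex{0,3,2} = 1
G(6) = mex{1,0,3,0} = 2
G(7) = mex{2,1,0,1,0} = 3
G(8) = mex{3,2,1,2,1} = 0
G(9) = mex{0,3,2,3,2} = 1
G(10) = mex{1,0,3,0,3} = 2
G(11) = mex{2,1,0,1,0} = 3
G(12) = mex{3,2,1,2,1} = 0
G(13) = mex{0,3,2,3,2} = 1
G(14) = mex{1,0,3,0,3} = 2
G(15) = mex{2,1,0,1,0} = 3
G(16) = mex{3,2,1,2,1} = 0
G(17) = mex{0,3,2,3,2} = 1
G(18) = mex{1,0,3,0,3} = 2
G(19) = mex{2,1,0,1,0} = 3
G(20) = mex{3,2,1,2,1} = 0
G(21) = mex{0,3,2,3,2} = 1
G(22) = mex{1,0,3,0,3} = 2
G(23) = mex{2,1,0,1,0} = 3
G(24) = mex{3,2,1,2,1} = 0
G(25) = mex{0,3,2,3,2} = 1
G(26) = mex{1,0,3,0,3} = 2
P-positions are exactly the n with G(n) = 0.

0, 4, 8, 12, 16, 20, 24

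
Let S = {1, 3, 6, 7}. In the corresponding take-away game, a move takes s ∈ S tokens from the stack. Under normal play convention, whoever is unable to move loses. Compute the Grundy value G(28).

G(0) = 0
G(1) = mex{0} = 1
G(2) = mex{1} = 0
G(3) = mex{0,0} = 1
G(4) = mex{1,1} = 0
G(5) = mex{0,0} = 1
G(6) = mex{1,1,0} = 2
G(7) = mex{2,0,1,0} = 3
G(8) = mex{3,1,0,1} = 2
G(9) = mex{2,2,1,0} = 3
G(10) = mex{3,3,0,1} = 2
G(11) = mex{2,2,1,0} = 3
G(12) = mex{3,3,2,1} = 0
G(13) = mex{0,2,3,2} = 1
G(14) = mex{1,3,2,3} = 0
G(15) = mex{0,0,3,2} = 1
G(16) = mex{1,1,2,3} = 0
G(17) = mex{0,0,3,2} = 1
G(18) = mex{1,1,0,3} = 2
G(19) = mex{2,0,1,0} = 3
G(20) = mex{3,1,0,1} = 2
G(21) = mex{2,2,1,0} = 3
G(22) = mex{3,3,0,1} = 2
G(23) = mex{2,2,1,0} = 3
G(24) = mex{3,3,2,1} = 0
G(25) = mex{0,2,3,2} = 1
G(26) = mex{1,3,2,3} = 0
G(27) = mex{0,0,3,2} = 1
G(28) = mex{1,1,2,3} = 0

0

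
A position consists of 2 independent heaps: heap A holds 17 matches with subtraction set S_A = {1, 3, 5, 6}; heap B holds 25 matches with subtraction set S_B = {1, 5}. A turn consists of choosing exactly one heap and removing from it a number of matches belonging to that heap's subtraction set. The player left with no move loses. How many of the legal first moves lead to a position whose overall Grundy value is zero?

3

Heap A, S = {1, 3, 5, 6}:
n :  0  1  2  3  4  5  6  7  8  9 10 11 12 13 14 15 16 17
G :  0  1  0  1  0  1  2  3  2  3  2  0  1  0  1  0  1  2
G_A(17) = 2.
Heap B, S = {1, 5}:
n :  0  1  2  3  4  5  6  7  8  9 10 11 12 13 14 15 16 17 18 19 20 21 22 23 24 25
G :  0  1  0  1  0  1  0  1  0  1  0  1  0  1  0  1  0  1  0  1  0  1  0  1  0  1
G_B(25) = 1.
Combined Grundy value = 2 ⊕ 1 = 3.
A winning move leaves total XOR = 0, i.e. changes one component's Grundy value g to g ⊕ X where X is the current total.
Heap A: need g' = 2⊕3 = 1. Options: 17−1→G=1, 17−3→G=1, 17−5→G=1, 17−6→G=0. Hits: 3.
Heap B: need g' = 1⊕3 = 2. Options: 25−1→G=0, 25−5→G=0. Hits: 0.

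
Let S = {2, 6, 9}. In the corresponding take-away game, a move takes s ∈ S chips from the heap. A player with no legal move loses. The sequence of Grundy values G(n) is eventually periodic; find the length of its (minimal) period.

15

n :  0  1  2  3  4  5  6  7  8  9 10 11 12 13 14 15 16 17 18 19 20 21 22 23 24 25 26 27 28 29 30 31
G :  0  0  1  1  0  0  1  1  0  2  1  3  0  2  1  0  0  1  1  0  0  1  1  0  2  1  3  0  2  1  0  0
G(n+15) = G(n) holds for n = 0,…,8 (a full window of length max(S) = 9), so the sequence is purely periodic with period 15.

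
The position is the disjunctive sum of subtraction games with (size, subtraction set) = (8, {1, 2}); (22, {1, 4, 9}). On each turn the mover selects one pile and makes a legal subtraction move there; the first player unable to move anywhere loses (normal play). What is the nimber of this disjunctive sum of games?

2

Pile A, S = {1, 2}:
n : 0 1 2 3 4 5 6 7 8
G : 0 1 2 0 1 2 0 1 2
G_A(8) = 2.
Pile B, S = {1, 4, 9}:
n :  0  1  2  3  4  5  6  7  8  9 10 11 12 13 14 15 16 17 18 19 20 21 22
G :  0  1  0  1  2  0  1  0  1  2  0  1  0  1  2  0  1  0  1  2  0  1  0
G_B(22) = 0.
Combined Grundy value = 2 ⊕ 0 = 2.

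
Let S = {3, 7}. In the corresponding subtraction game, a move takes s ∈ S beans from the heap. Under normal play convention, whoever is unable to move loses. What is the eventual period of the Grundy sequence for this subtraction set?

10

n :  0  1  2  3  4  5  6  7  8  9 10 11 12 13 14 15 16 17 18 19 20 21
G :  0  0  0  1  1  1  0  2  2  1  0  0  0  1  1  1  0  2  2  1  0  0
G(n+10) = G(n) holds for n = 0,…,6 (a full window of length max(S) = 7), so the sequence is purely periodic with period 10.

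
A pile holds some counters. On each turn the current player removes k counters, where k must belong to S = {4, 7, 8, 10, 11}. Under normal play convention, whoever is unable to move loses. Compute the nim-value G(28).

3

n :  0  1  2  3  4  5  6  7  8  9 10 11 12 13 14 15 16 17 18 19 20 21 22 23 24 25 26 27 28
G :  0  0  0  0  1  1  1  1  2  2  2  2  3  3  3  0  0  0  0  1  1  1  1  2  2  2  2  3  3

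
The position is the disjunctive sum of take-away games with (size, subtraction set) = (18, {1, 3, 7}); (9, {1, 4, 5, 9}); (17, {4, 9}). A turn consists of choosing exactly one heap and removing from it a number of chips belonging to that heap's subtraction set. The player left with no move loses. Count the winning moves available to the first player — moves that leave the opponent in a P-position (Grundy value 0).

0

Heap A, S = {1, 3, 7}:
G(0) = 0
G(1) = mex{0} = 1
G(2) = mex{1} = 0
G(3) = mex{0,0} = 1
G(4) = mex{1,1} = 0
G(5) = mex{0,0} = 1
G(6) = mex{1,1} = 0
G(7) = mex{0,0,0} = 1
G(8) = mex{1,1,1} = 0
G(9) = mex{0,0,0} = 1
G(10) = mex{1,1,1} = 0
G(11) = mex{0,0,0} = 1
G(12) = mex{1,1,1} = 0
G(13) = mex{0,0,0} = 1
G(14) = mex{1,1,1} = 0
G(15) = mex{0,0,0} = 1
G(16) = mex{1,1,1} = 0
G(17) = mex{0,0,0} = 1
G(18) = mex{1,1,1} = 0
G_A(18) = 0.
Heap B, S = {1, 4, 5, 9}:
n : 0 1 2 3 4 5 6 7 8 9
G : 0 1 0 1 2 3 2 3 0 1
G_B(9) = 1.
Heap C, S = {4, 9}:
n :  0  1  2  3  4  5  6  7  8  9 10 11 12 13 14 15 16 17
G :  0  0  0  0  1  1  1  1  0  2  2  2  1  0  0  0  0  1
G_C(17) = 1.
Combined Grundy value = 0 ⊕ 1 ⊕ 1 = 0.
A winning move leaves total XOR = 0, i.e. changes one component's Grundy value g to g ⊕ X where X is the current total.
Heap A: target g' = 0⊕0 = 0, but every legal move changes the Grundy value (mex property), so 0 moves.
Heap B: target g' = 1⊕0 = 1, but every legal move changes the Grundy value (mex property), so 0 moves.
Heap C: target g' = 1⊕0 = 1, but every legal move changes the Grundy value (mex property), so 0 moves.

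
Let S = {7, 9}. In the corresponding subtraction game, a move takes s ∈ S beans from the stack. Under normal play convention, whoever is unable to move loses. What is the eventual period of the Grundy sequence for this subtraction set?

16

G(0) = 0
G(1) = mex{} = 0
G(2) = mex{} = 0
G(3) = mex{} = 0
G(4) = mex{} = 0
G(5) = mex{} = 0
G(6) = mex{} = 0
G(7) = mex{0} = 1
G(8) = mex{0} = 1
G(9) = mex{0,0} = 1
G(10) = mex{0,0} = 1
G(11) = mex{0,0} = 1
G(12) = mex{0,0} = 1
G(13) = mex{0,0} = 1
G(14) = mex{1,0} = 2
G(15) = mex{1,0} = 2
G(16) = mex{1,1} = 0
G(17) = mex{1,1} = 0
G(18) = mex{1,1} = 0
G(19) = mex{1,1} = 0
G(20) = mex{1,1} = 0
G(21) = mex{2,1} = 0
G(22) = mex{2,1} = 0
G(23) = mex{0,2} = 1
G(24) = mex{0,2} = 1
G(25) = mex{0,0} = 1
G(26) = mex{0,0} = 1
G(27) = mex{0,0} = 1
G(28) = mex{0,0} = 1
G(29) = mex{0,0} = 1
G(30) = mex{1,0} = 2
G(31) = mex{1,0} = 2
G(32) = mex{1,1} = 0
G(33) = mex{1,1} = 0
G(n+16) = G(n) holds for n = 0,…,8 (a full window of length max(S) = 9), so the sequence is purely periodic with period 16.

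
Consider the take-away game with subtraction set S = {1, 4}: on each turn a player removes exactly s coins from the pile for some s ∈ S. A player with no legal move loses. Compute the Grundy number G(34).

2

G(0) = 0
G(1) = mex{0} = 1
G(2) = mex{1} = 0
G(3) = mex{0} = 1
G(4) = mex{1,0} = 2
G(5) = mex{2,1} = 0
G(6) = mex{0,0} = 1
G(7) = mex{1,1} = 0
G(8) = mex{0,2} = 1
G(9) = mex{1,0} = 2
G(10) = mex{2,1} = 0
G(11) = mex{0,0} = 1
G(12) = mex{1,1} = 0
G(13) = mex{0,2} = 1
G(14) = mex{1,0} = 2
G(15) = mex{2,1} = 0
G(16) = mex{0,0} = 1
G(17) = mex{1,1} = 0
G(18) = mex{0,2} = 1
G(19) = mex{1,0} = 2
G(20) = mex{2,1} = 0
G(21) = mex{0,0} = 1
G(22) = mex{1,1} = 0
G(23) = mex{0,2} = 1
G(24) = mex{1,0} = 2
G(25) = mex{2,1} = 0
G(26) = mex{0,0} = 1
G(27) = mex{1,1} = 0
G(28) = mex{0,2} = 1
G(29) = mex{1,0} = 2
G(30) = mex{2,1} = 0
G(31) = mex{0,0} = 1
G(32) = mex{1,1} = 0
G(33) = mex{0,2} = 1
G(34) = mex{1,0} = 2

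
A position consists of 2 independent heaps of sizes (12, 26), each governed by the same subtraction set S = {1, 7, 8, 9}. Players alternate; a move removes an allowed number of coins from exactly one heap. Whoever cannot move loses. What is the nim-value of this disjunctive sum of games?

0

All heaps use S = {1, 7, 8, 9}:
G(0) = 0
G(1) = mex{0} = 1
G(2) = mex{1} = 0
G(3) = mex{0} = 1
G(4) = mex{1} = 0
G(5) = mex{0} = 1
G(6) = mex{1} = 0
G(7) = mex{0,0} = 1
G(8) = mex{1,1,0} = 2
G(9) = mex{2,0,1,0} = 3
G(10) = mex{3,1,0,1} = 2
G(11) = mex{2,0,1,0} = 3
G(12) = mex{3,1,0,1} = 2
G(13) = mex{2,0,1,0} = 3
G(14) = mex{3,1,0,1} = 2
G(15) = mex{2,2,1,0} = 3
G(16) = mex{3,3,2,1} = 0
G(17) = mex{0,2,3,2} = 1
G(18) = mex{1,3,2,3} = 0
G(19) = mex{0,2,3,2} = 1
G(20) = mex{1,3,2,3} = 0
G(21) = mex{0,2,3,2} = 1
G(22) = mex{1,3,2,3} = 0
G(23) = mex{0,0,3,2} = 1
G(24) = mex{1,1,0,3} = 2
G(25) = mex{2,0,1,0} = 3
G(26) = mex{3,1,0,1} = 2
Heap A: G(12) = 2.
Heap B: G(26) = 2.
Combined Grundy value = 2 ⊕ 2 = 0.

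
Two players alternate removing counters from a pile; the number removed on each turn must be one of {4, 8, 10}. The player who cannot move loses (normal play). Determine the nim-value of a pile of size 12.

n :  0  1  2  3  4  5  6  7  8  9 10 11 12
G :  0  0  0  0  1  1  1  1  2  2  2  2  3

3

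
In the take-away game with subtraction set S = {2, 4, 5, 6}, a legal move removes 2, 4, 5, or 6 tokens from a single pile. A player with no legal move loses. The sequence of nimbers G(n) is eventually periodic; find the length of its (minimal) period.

8

n :  0  1  2  3  4  5  6  7  8  9 10 11 12 13 14 15 16 17
G :  0  0  1  1  2  2  3  3  0  0  1  1  2  2  3  3  0  0
G(n+8) = G(n) holds for n = 0,…,5 (a full window of length max(S) = 6), so the sequence is purely periodic with period 8.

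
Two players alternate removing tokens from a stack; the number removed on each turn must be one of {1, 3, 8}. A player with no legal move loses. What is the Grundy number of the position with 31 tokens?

3

n :  0  1  2  3  4  5  6  7  8  9 10 11 12 13 14 15 16 17 18 19 20 21 22 23 24 25 26 27 28 29 30 31
G :  0  1  0  1  0  1  0  1  2  3  2  0  1  0  1  0  1  0  1  2  3  2  0  1  0  1  0  1  0  1  2  3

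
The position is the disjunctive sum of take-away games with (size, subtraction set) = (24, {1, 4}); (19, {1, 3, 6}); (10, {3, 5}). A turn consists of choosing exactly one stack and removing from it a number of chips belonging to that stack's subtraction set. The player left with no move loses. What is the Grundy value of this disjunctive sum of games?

3

Stack A, S = {1, 4}:
n :  0  1  2  3  4  5  6  7  8  9 10 11 12 13 14 15 16 17 18 19 20 21 22 23 24
G :  0  1  0  1  2  0  1  0  1  2  0  1  0  1  2  0  1  0  1  2  0  1  0  1  2
G_A(24) = 2.
Stack B, S = {1, 3, 6}:
G(0) = 0
G(1) = mex{0} = 1
G(2) = mex{1} = 0
G(3) = mex{0,0} = 1
G(4) = mex{1,1} = 0
G(5) = mex{0,0} = 1
G(6) = mex{1,1,0} = 2
G(7) = mex{2,0,1} = 3
G(8) = mex{3,1,0} = 2
G(9) = mex{2,2,1} = 0
G(10) = mex{0,3,0} = 1
G(11) = mex{1,2,1} = 0
G(12) = mex{0,0,2} = 1
G(13) = mex{1,1,3} = 0
G(14) = mex{0,0,2} = 1
G(15) = mex{1,1,0} = 2
G(16) = mex{2,0,1} = 3
G(17) = mex{3,1,0} = 2
G(18) = mex{2,2,1} = 0
G(19) = mex{0,3,0} = 1
G_B(19) = 1.
Stack C, S = {3, 5}:
n :  0  1  2  3  4  5  6  7  8  9 10
G :  0  0  0  1  1  1  2  2  0  0  0
G_C(10) = 0.
Combined Grundy value = 2 ⊕ 1 ⊕ 0 = 3.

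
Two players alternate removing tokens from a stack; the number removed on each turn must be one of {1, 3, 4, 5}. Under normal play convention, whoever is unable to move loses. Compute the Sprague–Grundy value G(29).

G(0) = 0
G(1) = mex{0} = 1
G(2) = mex{1} = 0
G(3) = mex{0,0} = 1
G(4) = mex{1,1,0} = 2
G(5) = mex{2,0,1,0} = 3
G(6) = mex{3,1,0,1} = 2
G(7) = mex{2,2,1,0} = 3
G(8) = mex{3,3,2,1} = 0
G(9) = mex{0,2,3,2} = 1
G(10) = mex{1,3,2,3} = 0
G(11) = mex{0,0,3,2} = 1
G(12) = mex{1,1,0,3} = 2
G(13) = mex{2,0,1,0} = 3
G(14) = mex{3,1,0,1} = 2
G(15) = mex{2,2,1,0} = 3
G(16) = mex{3,3,2,1} = 0
G(17) = mex{0,2,3,2} = 1
G(18) = mex{1,3,2,3} = 0
G(19) = mex{0,0,3,2} = 1
G(20) = mex{1,1,0,3} = 2
G(21) = mex{2,0,1,0} = 3
G(22) = mex{3,1,0,1} = 2
G(23) = mex{2,2,1,0} = 3
G(24) = mex{3,3,2,1} = 0
G(25) = mex{0,2,3,2} = 1
G(26) = mex{1,3,2,3} = 0
G(27) = mex{0,0,3,2} = 1
G(28) = mex{1,1,0,3} = 2
G(29) = mex{2,0,1,0} = 3

3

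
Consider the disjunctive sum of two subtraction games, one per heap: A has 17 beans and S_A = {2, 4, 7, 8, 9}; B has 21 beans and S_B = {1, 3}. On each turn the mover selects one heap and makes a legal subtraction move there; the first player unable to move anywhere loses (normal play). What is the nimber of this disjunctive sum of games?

1

Heap A, S = {2, 4, 7, 8, 9}:
n :  0  1  2  3  4  5  6  7  8  9 10 11 12 13 14 15 16 17
G :  0  0  1  1  2  2  0  3  1  4  2  0  0  1  1  2  2  0
G_A(17) = 0.
Heap B, S = {1, 3}:
G(0) = 0
G(1) = mex{0} = 1
G(2) = mex{1} = 0
G(3) = mex{0,0} = 1
G(4) = mex{1,1} = 0
G(5) = mex{0,0} = 1
G(6) = mex{1,1} = 0
G(7) = mex{0,0} = 1
G(8) = mex{1,1} = 0
G(9) = mex{0,0} = 1
G(10) = mex{1,1} = 0
G(11) = mex{0,0} = 1
G(12) = mex{1,1} = 0
G(13) = mex{0,0} = 1
G(14) = mex{1,1} = 0
G(15) = mex{0,0} = 1
G(16) = mex{1,1} = 0
G(17) = mex{0,0} = 1
G(18) = mex{1,1} = 0
G(19) = mex{0,0} = 1
G(20) = mex{1,1} = 0
G(21) = mex{0,0} = 1
G_B(21) = 1.
Combined Grundy value = 0 ⊕ 1 = 1.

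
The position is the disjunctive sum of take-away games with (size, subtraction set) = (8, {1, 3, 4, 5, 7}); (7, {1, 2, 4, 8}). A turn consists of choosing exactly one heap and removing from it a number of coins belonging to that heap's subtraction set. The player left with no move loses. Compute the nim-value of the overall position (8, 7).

1

Heap A, S = {1, 3, 4, 5, 7}:
G(0) = 0
G(1) = mex{0} = 1
G(2) = mex{1} = 0
G(3) = mex{0,0} = 1
G(4) = mex{1,1,0} = 2
G(5) = mex{2,0,1,0} = 3
G(6) = mex{3,1,0,1} = 2
G(7) = mex{2,2,1,0,0} = 3
G(8) = mex{3,3,2,1,1} = 0
G_A(8) = 0.
Heap B, S = {1, 2, 4, 8}:
n : 0 1 2 3 4 5 6 7
G : 0 1 2 0 1 2 0 1
G_B(7) = 1.
Combined Grundy value = 0 ⊕ 1 = 1.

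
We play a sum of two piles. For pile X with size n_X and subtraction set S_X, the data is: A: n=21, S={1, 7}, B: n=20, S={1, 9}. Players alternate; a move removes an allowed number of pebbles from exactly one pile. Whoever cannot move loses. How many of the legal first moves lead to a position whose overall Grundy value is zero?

4

Pile A, S = {1, 7}:
G(0) = 0
G(1) = mex{0} = 1
G(2) = mex{1} = 0
G(3) = mex{0} = 1
G(4) = mex{1} = 0
G(5) = mex{0} = 1
G(6) = mex{1} = 0
G(7) = mex{0,0} = 1
G(8) = mex{1,1} = 0
G(9) = mex{0,0} = 1
G(10) = mex{1,1} = 0
G(11) = mex{0,0} = 1
G(12) = mex{1,1} = 0
G(13) = mex{0,0} = 1
G(14) = mex{1,1} = 0
G(15) = mex{0,0} = 1
G(16) = mex{1,1} = 0
G(17) = mex{0,0} = 1
G(18) = mex{1,1} = 0
G(19) = mex{0,0} = 1
G(20) = mex{1,1} = 0
G(21) = mex{0,0} = 1
G_A(21) = 1.
Pile B, S = {1, 9}:
G(0) = 0
G(1) = mex{0} = 1
G(2) = mex{1} = 0
G(3) = mex{0} = 1
G(4) = mex{1} = 0
G(5) = mex{0} = 1
G(6) = mex{1} = 0
G(7) = mex{0} = 1
G(8) = mex{1} = 0
G(9) = mex{0,0} = 1
G(10) = mex{1,1} = 0
G(11) = mex{0,0} = 1
G(12) = mex{1,1} = 0
G(13) = mex{0,0} = 1
G(14) = mex{1,1} = 0
G(15) = mex{0,0} = 1
G(16) = mex{1,1} = 0
G(17) = mex{0,0} = 1
G(18) = mex{1,1} = 0
G(19) = mex{0,0} = 1
G(20) = mex{1,1} = 0
G_B(20) = 0.
Combined Grundy value = 1 ⊕ 0 = 1.
A winning move leaves total XOR = 0, i.e. changes one component's Grundy value g to g ⊕ X where X is the current total.
Pile A: need g' = 1⊕1 = 0. Options: 21−1→G=0, 21−7→G=0. Hits: 2.
Pile B: need g' = 0⊕1 = 1. Options: 20−1→G=1, 20−9→G=1. Hits: 2.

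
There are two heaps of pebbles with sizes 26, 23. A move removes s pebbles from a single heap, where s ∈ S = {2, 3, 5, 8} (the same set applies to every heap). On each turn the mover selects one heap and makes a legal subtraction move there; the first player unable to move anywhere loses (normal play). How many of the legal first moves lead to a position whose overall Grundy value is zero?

2

All heaps use S = {2, 3, 5, 8}:
G(0) = 0
G(1) = mex{} = 0
G(2) = mex{0} = 1
G(3) = mex{0,0} = 1
G(4) = mex{1,0} = 2
G(5) = mex{1,1,0} = 2
G(6) = mex{2,1,0} = 3
G(7) = mex{2,2,1} = 0
G(8) = mex{3,2,1,0} = 4
G(9) = mex{0,3,2,0} = 1
G(10) = mex{4,0,2,1} = 3
G(11) = mex{1,4,3,1} = 0
G(12) = mex{3,1,0,2} = 4
G(13) = mex{0,3,4,2} = 1
G(14) = mex{4,0,1,3} = 2
G(15) = mex{1,4,3,0} = 2
G(16) = mex{2,1,0,4} = 3
G(17) = mex{2,2,4,1} = 0
G(18) = mex{3,2,1,3} = 0
G(19) = mex{0,3,2,0} = 1
G(20) = mex{0,0,2,4} = 1
G(21) = mex{1,0,3,1} = 2
G(22) = mex{1,1,0,2} = 3
G(23) = mex{2,1,0,2} = 3
G(24) = mex{3,2,1,3} = 0
G(25) = mex{3,3,1,0} = 2
G(26) = mex{0,3,2,0} = 1
Heap A: G(26) = 1.
Heap B: G(23) = 3.
Combined Grundy value = 1 ⊕ 3 = 2.
A winning move leaves total XOR = 0, i.e. changes one component's Grundy value g to g ⊕ X where X is the current total.
Heap A: need g' = 1⊕2 = 3. Options: 26−2→G=0, 26−3→G=3, 26−5→G=2, 26−8→G=0. Hits: 1.
Heap B: need g' = 3⊕2 = 1. Options: 23−2→G=2, 23−3→G=1, 23−5→G=0, 23−8→G=2. Hits: 1.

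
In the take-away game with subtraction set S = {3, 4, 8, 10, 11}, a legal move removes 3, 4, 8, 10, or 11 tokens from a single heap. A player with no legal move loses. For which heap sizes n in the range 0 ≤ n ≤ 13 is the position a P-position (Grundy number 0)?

0, 1, 2, 7

n :  0  1  2  3  4  5  6  7  8  9 10 11 12 13
G :  0  0  0  1  1  1  2  0  2  3  1  3  4  2
P-positions are exactly the n with G(n) = 0.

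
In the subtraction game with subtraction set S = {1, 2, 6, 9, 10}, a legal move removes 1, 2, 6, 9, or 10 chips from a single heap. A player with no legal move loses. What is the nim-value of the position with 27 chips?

2

G(0) = 0
G(1) = mex{0} = 1
G(2) = mex{1,0} = 2
G(3) = mex{2,1} = 0
G(4) = mex{0,2} = 1
G(5) = mex{1,0} = 2
G(6) = mex{2,1,0} = 3
G(7) = mex{3,2,1} = 0
G(8) = mex{0,3,2} = 1
G(9) = mex{1,0,0,0} = 2
G(10) = mex{2,1,1,1,0} = 3
G(11) = mex{3,2,2,2,1} = 0
G(12) = mex{0,3,3,0,2} = 1
G(13) = mex{1,0,0,1,0} = 2
G(14) = mex{2,1,1,2,1} = 0
G(15) = mex{0,2,2,3,2} = 1
G(16) = mex{1,0,3,0,3} = 2
G(17) = mex{2,1,0,1,0} = 3
G(18) = mex{3,2,1,2,1} = 0
G(19) = mex{0,3,2,3,2} = 1
G(20) = mex{1,0,0,0,3} = 2
G(21) = mex{2,1,1,1,0} = 3
G(22) = mex{3,2,2,2,1} = 0
G(23) = mex{0,3,3,0,2} = 1
G(24) = mex{1,0,0,1,0} = 2
G(25) = mex{2,1,1,2,1} = 0
G(26) = mex{0,2,2,3,2} = 1
G(27) = mex{1,0,3,0,3} = 2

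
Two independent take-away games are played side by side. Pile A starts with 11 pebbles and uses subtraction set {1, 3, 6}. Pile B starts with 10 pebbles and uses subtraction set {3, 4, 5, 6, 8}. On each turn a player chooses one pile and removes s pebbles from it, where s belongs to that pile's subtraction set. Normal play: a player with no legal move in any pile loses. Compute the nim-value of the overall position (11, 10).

3

Pile A, S = {1, 3, 6}:
n :  0  1  2  3  4  5  6  7  8  9 10 11
G :  0  1  0  1  0  1  2  3  2  0  1  0
G_A(11) = 0.
Pile B, S = {3, 4, 5, 6, 8}:
G(0) = 0
G(1) = mex{} = 0
G(2) = mex{} = 0
G(3) = mex{0} = 1
G(4) = mex{0,0} = 1
G(5) = mex{0,0,0} = 1
G(6) = mex{1,0,0,0} = 2
G(7) = mex{1,1,0,0} = 2
G(8) = mex{1,1,1,0,0} = 2
G(9) = mex{2,1,1,1,0} = 3
G(10) = mex{2,2,1,1,0} = 3
G_B(10) = 3.
Combined Grundy value = 0 ⊕ 3 = 3.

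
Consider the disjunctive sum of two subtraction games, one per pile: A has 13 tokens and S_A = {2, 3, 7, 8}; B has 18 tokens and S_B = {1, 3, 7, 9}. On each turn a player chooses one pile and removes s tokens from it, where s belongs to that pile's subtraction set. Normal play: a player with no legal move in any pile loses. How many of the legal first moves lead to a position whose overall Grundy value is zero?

8

Pile A, S = {2, 3, 7, 8}:
n :  0  1  2  3  4  5  6  7  8  9 10 11 12 13
G :  0  0  1  1  2  0  0  1  1  2  0  0  1  1
G_A(13) = 1.
Pile B, S = {1, 3, 7, 9}:
G(0) = 0
G(1) = mex{0} = 1
G(2) = mex{1} = 0
G(3) = mex{0,0} = 1
G(4) = mex{1,1} = 0
G(5) = mex{0,0} = 1
G(6) = mex{1,1} = 0
G(7) = mex{0,0,0} = 1
G(8) = mex{1,1,1} = 0
G(9) = mex{0,0,0,0} = 1
G(10) = mex{1,1,1,1} = 0
G(11) = mex{0,0,0,0} = 1
G(12) = mex{1,1,1,1} = 0
G(13) = mex{0,0,0,0} = 1
G(14) = mex{1,1,1,1} = 0
G(15) = mex{0,0,0,0} = 1
G(16) = mex{1,1,1,1} = 0
G(17) = mex{0,0,0,0} = 1
G(18) = mex{1,1,1,1} = 0
G_B(18) = 0.
Combined Grundy value = 1 ⊕ 0 = 1.
A winning move leaves total XOR = 0, i.e. changes one component's Grundy value g to g ⊕ X where X is the current total.
Pile A: need g' = 1⊕1 = 0. Options: 13−2→G=0, 13−3→G=0, 13−7→G=0, 13−8→G=0. Hits: 4.
Pile B: need g' = 0⊕1 = 1. Options: 18−1→G=1, 18−3→G=1, 18−7→G=1, 18−9→G=1. Hits: 4.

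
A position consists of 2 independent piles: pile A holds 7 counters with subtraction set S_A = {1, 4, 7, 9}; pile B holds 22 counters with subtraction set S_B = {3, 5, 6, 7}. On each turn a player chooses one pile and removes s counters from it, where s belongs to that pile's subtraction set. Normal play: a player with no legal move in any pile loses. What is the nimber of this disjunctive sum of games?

2

Pile A, S = {1, 4, 7, 9}:
G(0) = 0
G(1) = mex{0} = 1
G(2) = mex{1} = 0
G(3) = mex{0} = 1
G(4) = mex{1,0} = 2
G(5) = mex{2,1} = 0
G(6) = mex{0,0} = 1
G(7) = mex{1,1,0} = 2
G_A(7) = 2.
Pile B, S = {3, 5, 6, 7}:
G(0) = 0
G(1) = mex{} = 0
G(2) = mex{} = 0
G(3) = mex{0} = 1
G(4) = mex{0} = 1
G(5) = mex{0,0} = 1
G(6) = mex{1,0,0} = 2
G(7) = mex{1,0,0,0} = 2
G(8) = mex{1,1,0,0} = 2
G(9) = mex{2,1,1,0} = 3
G(10) = mex{2,1,1,1} = 0
G(11) = mex{2,2,1,1} = 0
G(12) = mex{3,2,2,1} = 0
G(13) = mex{0,2,2,2} = 1
G(14) = mex{0,3,2,2} = 1
G(15) = mex{0,0,3,2} = 1
G(16) = mex{1,0,0,3} = 2
G(17) = mex{1,0,0,0} = 2
G(18) = mex{1,1,0,0} = 2
G(19) = mex{2,1,1,0} = 3
G(20) = mex{2,1,1,1} = 0
G(21) = mex{2,2,1,1} = 0
G(22) = mex{3,2,2,1} = 0
G_B(22) = 0.
Combined Grundy value = 2 ⊕ 0 = 2.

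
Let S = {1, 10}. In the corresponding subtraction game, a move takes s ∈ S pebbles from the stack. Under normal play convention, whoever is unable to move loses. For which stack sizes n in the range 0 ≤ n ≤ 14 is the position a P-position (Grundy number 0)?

n :  0  1  2  3  4  5  6  7  8  9 10 11 12 13 14
G :  0  1  0  1  0  1  0  1  0  1  2  0  1  0  1
P-positions are exactly the n with G(n) = 0.

0, 2, 4, 6, 8, 11, 13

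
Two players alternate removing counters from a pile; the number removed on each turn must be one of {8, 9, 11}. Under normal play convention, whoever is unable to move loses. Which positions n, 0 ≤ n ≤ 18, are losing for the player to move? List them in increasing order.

G(0) = 0
G(1) = mex{} = 0
G(2) = mex{} = 0
G(3) = mex{} = 0
G(4) = mex{} = 0
G(5) = mex{} = 0
G(6) = mex{} = 0
G(7) = mex{} = 0
G(8) = mex{0} = 1
G(9) = mex{0,0} = 1
G(10) = mex{0,0} = 1
G(11) = mex{0,0,0} = 1
G(12) = mex{0,0,0} = 1
G(13) = mex{0,0,0} = 1
G(14) = mex{0,0,0} = 1
G(15) = mex{0,0,0} = 1
G(16) = mex{1,0,0} = 2
G(17) = mex{1,1,0} = 2
G(18) = mex{1,1,0} = 2
P-positions are exactly the n with G(n) = 0.

0, 1, 2, 3, 4, 5, 6, 7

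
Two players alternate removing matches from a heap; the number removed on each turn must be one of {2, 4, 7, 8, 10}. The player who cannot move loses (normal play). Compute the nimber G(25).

G(0) = 0
G(1) = mex{} = 0
G(2) = mex{0} = 1
G(3) = mex{0} = 1
G(4) = mex{1,0} = 2
G(5) = mex{1,0} = 2
G(6) = mex{2,1} = 0
G(7) = mex{2,1,0} = 3
G(8) = mex{0,2,0,0} = 1
G(9) = mex{3,2,1,0} = 4
G(10) = mex{1,0,1,1,0} = 2
G(11) = mex{4,3,2,1,0} = 5
G(12) = mex{2,1,2,2,1} = 0
G(13) = mex{5,4,0,2,1} = 3
G(14) = mex{0,2,3,0,2} = 1
G(15) = mex{3,5,1,3,2} = 0
G(16) = mex{1,0,4,1,0} = 2
G(17) = mex{0,3,2,4,3} = 1
G(18) = mex{2,1,5,2,1} = 0
G(19) = mex{1,0,0,5,4} = 2
G(20) = mex{0,2,3,0,2} = 1
G(21) = mex{2,1,1,3,5} = 0
G(22) = mex{1,0,0,1,0} = 2
G(23) = mex{0,2,2,0,3} = 1
G(24) = mex{2,1,1,2,1} = 0
G(25) = mex{1,0,0,1,0} = 2

2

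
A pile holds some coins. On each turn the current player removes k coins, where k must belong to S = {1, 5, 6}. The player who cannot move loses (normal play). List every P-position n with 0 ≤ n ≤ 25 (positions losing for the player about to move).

n :  0  1  2  3  4  5  6  7  8  9 10 11 12 13 14 15 16 17 18 19 20 21 22 23 24 25
G :  0  1  0  1  0  1  2  3  2  3  2  0  1  0  1  0  1  2  3  2  3  2  0  1  0  1
P-positions are exactly the n with G(n) = 0.

0, 2, 4, 11, 13, 15, 22, 24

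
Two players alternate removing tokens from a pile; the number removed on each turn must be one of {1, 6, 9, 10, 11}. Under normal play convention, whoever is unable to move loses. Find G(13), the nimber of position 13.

G(0) = 0
G(1) = mex{0} = 1
G(2) = mex{1} = 0
G(3) = mex{0} = 1
G(4) = mex{1} = 0
G(5) = mex{0} = 1
G(6) = mex{1,0} = 2
G(7) = mex{2,1} = 0
G(8) = mex{0,0} = 1
G(9) = mex{1,1,0} = 2
G(10) = mex{2,0,1,0} = 3
G(11) = mex{3,1,0,1,0} = 2
G(12) = mex{2,2,1,0,1} = 3
G(13) = mex{3,0,0,1,0} = 2

2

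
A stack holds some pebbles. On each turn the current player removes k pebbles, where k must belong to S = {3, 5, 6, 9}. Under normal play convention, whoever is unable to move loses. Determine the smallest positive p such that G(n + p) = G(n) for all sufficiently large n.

12

n :  0  1  2  3  4  5  6  7  8  9 10 11 12 13 14 15 16 17 18 19 20 21 22 23 24 25
G :  0  0  0  1  1  1  2  2  2  3  3  3  0  0  0  1  1  1  2  2  2  3  3  3  0  0
G(n+12) = G(n) holds for n = 0,…,8 (a full window of length max(S) = 9), so the sequence is purely periodic with period 12.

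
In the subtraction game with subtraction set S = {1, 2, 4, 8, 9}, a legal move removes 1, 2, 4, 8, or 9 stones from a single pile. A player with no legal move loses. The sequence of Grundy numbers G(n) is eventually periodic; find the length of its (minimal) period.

n :  0  1  2  3  4  5  6  7  8  9 10 11 12 13 14 15 16 17 18 19 20 21 22 23 24 25 26 27
G :  0  1  2  0  1  2  0  1  2  3  4  5  3  0  1  2  0  1  2  0  1  2  3  4  5  3  0  1
G(n+13) = G(n) holds for n = 0,…,8 (a full window of length max(S) = 9), so the sequence is purely periodic with period 13.

13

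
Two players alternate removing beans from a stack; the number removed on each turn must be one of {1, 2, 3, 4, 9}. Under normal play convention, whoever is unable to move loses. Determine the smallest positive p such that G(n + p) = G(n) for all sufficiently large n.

5

G(0) = 0
G(1) = mex{0} = 1
G(2) = mex{1,0} = 2
G(3) = mex{2,1,0} = 3
G(4) = mex{3,2,1,0} = 4
G(5) = mex{4,3,2,1} = 0
G(6) = mex{0,4,3,2} = 1
G(7) = mex{1,0,4,3} = 2
G(8) = mex{2,1,0,4} = 3
G(9) = mex{3,2,1,0,0} = 4
G(10) = mex{4,3,2,1,1} = 0
G(11) = mex{0,4,3,2,2} = 1
G(12) = mex{1,0,4,3,3} = 2
G(13) = mex{2,1,0,4,4} = 3
G(14) = mex{3,2,1,0,0} = 4
G(15) = mex{4,3,2,1,1} = 0
G(n+5) = G(n) holds for n = 0,…,8 (a full window of length max(S) = 9), so the sequence is purely periodic with period 5.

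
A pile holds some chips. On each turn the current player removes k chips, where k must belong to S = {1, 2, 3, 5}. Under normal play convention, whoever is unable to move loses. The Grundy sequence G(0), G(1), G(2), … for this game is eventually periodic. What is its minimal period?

4

n :  0  1  2  3  4  5  6  7  8  9 10 11 12 13 14
G :  0  1  2  3  0  1  2  3  0  1  2  3  0  1  2
G(n+4) = G(n) holds for n = 0,…,4 (a full window of length max(S) = 5), so the sequence is purely periodic with period 4.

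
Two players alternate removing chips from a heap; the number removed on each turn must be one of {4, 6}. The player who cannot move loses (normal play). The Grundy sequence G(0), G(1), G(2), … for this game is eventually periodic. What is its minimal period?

n :  0  1  2  3  4  5  6  7  8  9 10 11 12 13 14 15 16 17 18 19 20 21
G :  0  0  0  0  1  1  1  1  2  2  0  0  0  0  1  1  1  1  2  2  0  0
G(n+10) = G(n) holds for n = 0,…,5 (a full window of length max(S) = 6), so the sequence is purely periodic with period 10.

10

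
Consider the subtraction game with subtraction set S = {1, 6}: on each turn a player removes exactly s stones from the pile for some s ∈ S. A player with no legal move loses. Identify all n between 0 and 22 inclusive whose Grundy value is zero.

G(0) = 0
G(1) = mex{0} = 1
G(2) = mex{1} = 0
G(3) = mex{0} = 1
G(4) = mex{1} = 0
G(5) = mex{0} = 1
G(6) = mex{1,0} = 2
G(7) = mex{2,1} = 0
G(8) = mex{0,0} = 1
G(9) = mex{1,1} = 0
G(10) = mex{0,0} = 1
G(11) = mex{1,1} = 0
G(12) = mex{0,2} = 1
G(13) = mex{1,0} = 2
G(14) = mex{2,1} = 0
G(15) = mex{0,0} = 1
G(16) = mex{1,1} = 0
G(17) = mex{0,0} = 1
G(18) = mex{1,1} = 0
G(19) = mex{0,2} = 1
G(20) = mex{1,0} = 2
G(21) = mex{2,1} = 0
G(22) = mex{0,0} = 1
P-positions are exactly the n with G(n) = 0.

0, 2, 4, 7, 9, 11, 14, 16, 18, 21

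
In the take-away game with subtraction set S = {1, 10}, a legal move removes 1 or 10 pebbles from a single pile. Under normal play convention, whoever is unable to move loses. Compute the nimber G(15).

0

G(0) = 0
G(1) = mex{0} = 1
G(2) = mex{1} = 0
G(3) = mex{0} = 1
G(4) = mex{1} = 0
G(5) = mex{0} = 1
G(6) = mex{1} = 0
G(7) = mex{0} = 1
G(8) = mex{1} = 0
G(9) = mex{0} = 1
G(10) = mex{1,0} = 2
G(11) = mex{2,1} = 0
G(12) = mex{0,0} = 1
G(13) = mex{1,1} = 0
G(14) = mex{0,0} = 1
G(15) = mex{1,1} = 0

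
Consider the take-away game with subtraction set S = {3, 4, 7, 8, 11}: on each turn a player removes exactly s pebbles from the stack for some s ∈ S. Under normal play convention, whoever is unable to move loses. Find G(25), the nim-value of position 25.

n :  0  1  2  3  4  5  6  7  8  9 10 11 12 13 14 15 16 17 18 19 20 21 22 23 24 25
G :  0  0  0  1  1  1  2  2  2  3  3  3  4  4  0  0  0  1  1  1  2  2  2  3  3  3

3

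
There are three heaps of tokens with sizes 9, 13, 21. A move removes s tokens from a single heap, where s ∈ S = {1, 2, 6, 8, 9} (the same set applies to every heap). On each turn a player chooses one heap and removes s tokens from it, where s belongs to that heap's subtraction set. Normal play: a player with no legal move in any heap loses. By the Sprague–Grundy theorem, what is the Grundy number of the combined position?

All heaps use S = {1, 2, 6, 8, 9}:
n :  0  1  2  3  4  5  6  7  8  9 10 11 12 13 14 15 16 17 18 19 20 21
G :  0  1  2  0  1  2  3  0  1  2  0  1  2  3  0  1  2  0  1  2  3  0
Heap A: G(9) = 2.
Heap B: G(13) = 3.
Heap C: G(21) = 0.
Combined Grundy value = 2 ⊕ 3 ⊕ 0 = 1.

1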